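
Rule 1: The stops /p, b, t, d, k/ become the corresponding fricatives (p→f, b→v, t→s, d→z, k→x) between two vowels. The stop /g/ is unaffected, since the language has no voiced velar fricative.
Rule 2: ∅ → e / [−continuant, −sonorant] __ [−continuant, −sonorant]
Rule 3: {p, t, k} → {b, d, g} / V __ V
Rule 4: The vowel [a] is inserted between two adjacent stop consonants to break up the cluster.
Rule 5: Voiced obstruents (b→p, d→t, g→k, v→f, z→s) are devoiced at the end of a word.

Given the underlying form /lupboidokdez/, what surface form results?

Rule 1 (intervocalic spirantization): /d/ is a stop between vowels /i/ and /o/, so it spirantizes to the fricative [z]. /lupboidokdez/ → lupboizokdez.
Rule 2 (stop-cluster e-epenthesis): /p/ and /b/ form a stop–stop cluster, so [e] is inserted between them. /k/ and /d/ form a stop–stop cluster, so [e] is inserted between them. /lupboizokdez/ → lupeboizokedez.
Rule 3 (intervocalic voicing): /p/ is a voiceless stop between vowels /u/ and /e/, so it voices to [b]. /k/ is a voiceless stop between vowels /o/ and /e/, so it voices to [g]. /lupeboizokedez/ → lubeboizogedez.
Rule 4 (stop-cluster a-epenthesis): no segment meets the environment; /lubeboizogedez/ is unchanged.
Rule 5 (final devoicing): /z/ is a voiced obstruent in word-final position, so it devoices to [s]. /lubeboizogedez/ → lubeboizogedes.

lubeboizogedes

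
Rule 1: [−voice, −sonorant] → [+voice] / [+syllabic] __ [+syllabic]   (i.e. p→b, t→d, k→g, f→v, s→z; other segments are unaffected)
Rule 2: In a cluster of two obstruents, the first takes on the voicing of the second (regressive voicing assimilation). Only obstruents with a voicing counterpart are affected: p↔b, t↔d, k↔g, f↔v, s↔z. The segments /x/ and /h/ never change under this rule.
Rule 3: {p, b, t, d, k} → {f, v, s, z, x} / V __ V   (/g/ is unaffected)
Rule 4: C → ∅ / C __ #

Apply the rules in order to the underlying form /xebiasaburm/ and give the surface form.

xeviazavur

Rule 1 (intervocalic voicing): /s/ is a voiceless obstruent between vowels /a/ and /a/, so it voices to [z]. /xebiasaburm/ → xebiazaburm.
Rule 2 (regressive voicing assimilation): no segment meets the environment; /xebiazaburm/ is unchanged.
Rule 3 (intervocalic spirantization): /b/ is a stop between vowels /e/ and /i/, so it spirantizes to the fricative [v]. /b/ is a stop between vowels /a/ and /u/, so it spirantizes to the fricative [v]. /xebiazaburm/ → xeviazavurm.
Rule 4 (final cluster simplification): /m/ is the second consonant of a word-final cluster /rm/, so it deletes. /xeviazavurm/ → xeviazavur.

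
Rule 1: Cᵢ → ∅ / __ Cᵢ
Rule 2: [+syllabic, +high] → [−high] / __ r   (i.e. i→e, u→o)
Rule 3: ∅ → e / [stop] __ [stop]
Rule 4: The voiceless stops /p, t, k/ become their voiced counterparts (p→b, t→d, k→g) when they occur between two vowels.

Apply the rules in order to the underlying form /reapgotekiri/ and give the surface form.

Rule 1 (degemination): no segment meets the environment; /reapgotekiri/ is unchanged.
Rule 2 (pre-rhotic lowering): /i/ is a high vowel immediately before /r/, so it lowers to [e]. /reapgotekiri/ → reapgotekeri.
Rule 3 (stop-cluster e-epenthesis): /p/ and /g/ form a stop–stop cluster, so [e] is inserted between them. /reapgotekeri/ → reapegotekeri.
Rule 4 (intervocalic voicing): /p/ is a voiceless stop between vowels /a/ and /e/, so it voices to [b]. /t/ is a voiceless stop between vowels /o/ and /e/, so it voices to [d]. /k/ is a voiceless stop between vowels /e/ and /e/, so it voices to [g]. /reapegotekeri/ → reabegodegeri.

reabegodegeri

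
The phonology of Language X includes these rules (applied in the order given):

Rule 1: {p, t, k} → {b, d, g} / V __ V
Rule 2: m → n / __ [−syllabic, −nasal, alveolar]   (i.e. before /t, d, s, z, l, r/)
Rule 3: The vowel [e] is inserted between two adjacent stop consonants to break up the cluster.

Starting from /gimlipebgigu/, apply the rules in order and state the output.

Rule 1 (intervocalic voicing): /p/ is a voiceless stop between vowels /i/ and /e/, so it voices to [b]. /gimlipebgigu/ → gimlibebgigu.
Rule 2 (nasal place assimilation): /m/ precedes the alveolar consonant /l/, so it assimilates in place to [n]. /gimlibebgigu/ → ginlibebgigu.
Rule 3 (stop-cluster e-epenthesis): /b/ and /g/ form a stop–stop cluster, so [e] is inserted between them. /ginlibebgigu/ → ginlibebegigu.

ginlibebegigu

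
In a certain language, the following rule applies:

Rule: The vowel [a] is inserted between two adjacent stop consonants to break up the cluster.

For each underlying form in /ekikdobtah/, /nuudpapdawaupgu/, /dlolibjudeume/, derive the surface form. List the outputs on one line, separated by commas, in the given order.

/ekikdobtah/: /k/ and /d/ form a stop–stop cluster, so [a] is inserted between them. /b/ and /t/ form a stop–stop cluster, so [a] is inserted between them. → [ekikadobatah].
/nuudpapdawaupgu/: /d/ and /p/ form a stop–stop cluster, so [a] is inserted between them. /p/ and /d/ form a stop–stop cluster, so [a] is inserted between them. /p/ and /g/ form a stop–stop cluster, so [a] is inserted between them. → [nuudapapadawaupagu].
/dlolibjudeume/: the rule's environment is not met; surfaces unchanged as [dlolibjudeume].

ekikadobatah, nuudapapadawaupagu, dlolibjudeume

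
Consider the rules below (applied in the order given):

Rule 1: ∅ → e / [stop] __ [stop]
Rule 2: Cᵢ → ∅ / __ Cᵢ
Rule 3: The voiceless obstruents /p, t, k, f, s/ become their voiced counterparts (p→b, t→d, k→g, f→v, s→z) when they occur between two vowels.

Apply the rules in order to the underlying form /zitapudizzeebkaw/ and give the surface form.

zidabudizeebegaw

Rule 1 (stop-cluster e-epenthesis): /b/ and /k/ form a stop–stop cluster, so [e] is inserted between them. /zitapudizzeebkaw/ → zitapudizzeebekaw.
Rule 2 (degemination): /zz/ is a geminate; the first /z/ deletes. /zitapudizzeebekaw/ → zitapudizeebekaw.
Rule 3 (intervocalic voicing): /t/ is a voiceless obstruent between vowels /i/ and /a/, so it voices to [d]. /p/ is a voiceless obstruent between vowels /a/ and /u/, so it voices to [b]. /k/ is a voiceless obstruent between vowels /e/ and /a/, so it voices to [g]. /zitapudizeebekaw/ → zidabudizeebegaw.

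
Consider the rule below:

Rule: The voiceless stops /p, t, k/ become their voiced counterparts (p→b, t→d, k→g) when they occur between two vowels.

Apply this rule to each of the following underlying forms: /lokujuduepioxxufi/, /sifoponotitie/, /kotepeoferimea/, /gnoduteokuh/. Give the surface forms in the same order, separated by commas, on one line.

/lokujuduepioxxufi/: /k/ is a voiceless stop between vowels /o/ and /u/, so it voices to [g]. /p/ is a voiceless stop between vowels /e/ and /i/, so it voices to [b]. → [logujuduebioxxufi].
/sifoponotitie/: /p/ is a voiceless stop between vowels /o/ and /o/, so it voices to [b]. /t/ is a voiceless stop between vowels /o/ and /i/, so it voices to [d]. /t/ is a voiceless stop between vowels /i/ and /i/, so it voices to [d]. → [sifobonodidie].
/kotepeoferimea/: /t/ is a voiceless stop between vowels /o/ and /e/, so it voices to [d]. /p/ is a voiceless stop between vowels /e/ and /e/, so it voices to [b]. → [kodebeoferimea].
/gnoduteokuh/: /t/ is a voiceless stop between vowels /u/ and /e/, so it voices to [d]. /k/ is a voiceless stop between vowels /o/ and /u/, so it voices to [g]. → [gnodudeoguh].

logujuduebioxxufi, sifobonodidie, kodebeoferimea, gnodudeoguh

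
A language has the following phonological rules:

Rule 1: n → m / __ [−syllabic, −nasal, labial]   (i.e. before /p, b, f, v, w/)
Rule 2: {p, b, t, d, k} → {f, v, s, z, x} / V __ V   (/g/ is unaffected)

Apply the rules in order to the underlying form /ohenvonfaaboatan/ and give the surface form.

Rule 1 (nasal place assimilation): /n/ precedes the labial consonant /v/, so it assimilates in place to [m]. /n/ precedes the labial consonant /f/, so it assimilates in place to [m]. /ohenvonfaaboatan/ → ohemvomfaaboatan.
Rule 2 (intervocalic spirantization): /b/ is a stop between vowels /a/ and /o/, so it spirantizes to the fricative [v]. /t/ is a stop between vowels /a/ and /a/, so it spirantizes to the fricative [s]. /ohemvomfaaboatan/ → ohemvomfaavoasan.

ohemvomfaavoasan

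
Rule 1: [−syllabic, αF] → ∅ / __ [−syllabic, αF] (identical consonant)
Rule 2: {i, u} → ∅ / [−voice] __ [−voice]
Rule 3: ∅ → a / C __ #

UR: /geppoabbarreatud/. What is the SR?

gepoabareatuda

Rule 1 (degemination): /pp/ is a geminate; the first /p/ deletes. /bb/ is a geminate; the first /b/ deletes. /rr/ is a geminate; the first /r/ deletes. /geppoabbarreatud/ → gepoabareatud.
Rule 2 (high vowel syncope): no segment meets the environment; /gepoabareatud/ is unchanged.
Rule 3 (final a-epenthesis): the form ends in the consonant /d/, so [a] is inserted word-finally. /gepoabareatud/ → gepoabareatuda.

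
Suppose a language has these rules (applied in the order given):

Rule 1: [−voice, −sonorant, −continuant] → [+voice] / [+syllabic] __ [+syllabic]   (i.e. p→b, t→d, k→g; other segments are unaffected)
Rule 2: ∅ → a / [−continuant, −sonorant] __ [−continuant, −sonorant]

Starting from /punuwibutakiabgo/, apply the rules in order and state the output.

Rule 1 (intervocalic voicing): /t/ is a voiceless stop between vowels /u/ and /a/, so it voices to [d]. /k/ is a voiceless stop between vowels /a/ and /i/, so it voices to [g]. /punuwibutakiabgo/ → punuwibudagiabgo.
Rule 2 (stop-cluster a-epenthesis): /b/ and /g/ form a stop–stop cluster, so [a] is inserted between them. /punuwibudagiabgo/ → punuwibudagiabago.

punuwibudagiabago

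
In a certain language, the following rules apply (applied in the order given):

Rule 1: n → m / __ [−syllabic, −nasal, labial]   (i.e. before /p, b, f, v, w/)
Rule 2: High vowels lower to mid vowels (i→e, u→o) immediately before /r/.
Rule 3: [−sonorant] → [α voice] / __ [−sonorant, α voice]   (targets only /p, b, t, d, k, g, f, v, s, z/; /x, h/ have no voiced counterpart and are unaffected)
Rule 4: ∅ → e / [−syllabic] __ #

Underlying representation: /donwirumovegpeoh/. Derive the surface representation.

Rule 1 (nasal place assimilation): /n/ precedes the labial consonant /w/, so it assimilates in place to [m]. /donwirumovegpeoh/ → domwirumovegpeoh.
Rule 2 (pre-rhotic lowering): /i/ is a high vowel immediately before /r/, so it lowers to [e]. /domwirumovegpeoh/ → domwerumovegpeoh.
Rule 3 (regressive voicing assimilation): /g/ precedes the voiceless obstruent /p/, so it devoices to [k] by assimilation. /domwerumovegpeoh/ → domwerumovekpeoh.
Rule 4 (final e-epenthesis): the form ends in the consonant /h/, so [e] is inserted word-finally. /domwerumovekpeoh/ → domwerumovekpeohe.

domwerumovekpeohe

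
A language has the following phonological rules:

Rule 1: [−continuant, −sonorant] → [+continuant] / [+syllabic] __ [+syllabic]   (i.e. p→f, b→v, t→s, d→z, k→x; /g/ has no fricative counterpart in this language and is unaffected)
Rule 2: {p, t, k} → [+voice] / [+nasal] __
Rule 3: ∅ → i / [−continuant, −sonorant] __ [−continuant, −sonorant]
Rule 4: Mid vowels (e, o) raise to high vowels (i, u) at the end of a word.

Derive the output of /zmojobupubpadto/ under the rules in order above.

Rule 1 (intervocalic spirantization): /b/ is a stop between vowels /o/ and /u/, so it spirantizes to the fricative [v]. /p/ is a stop between vowels /u/ and /u/, so it spirantizes to the fricative [f]. /zmojobupubpadto/ → zmojovufubpadto.
Rule 2 (post-nasal voicing): no segment meets the environment; /zmojovufubpadto/ is unchanged.
Rule 3 (stop-cluster i-epenthesis): /b/ and /p/ form a stop–stop cluster, so [i] is inserted between them. /d/ and /t/ form a stop–stop cluster, so [i] is inserted between them. /zmojovufubpadto/ → zmojovufubipadito.
Rule 4 (final vowel raising): /o/ is a mid vowel in word-final position, so it raises to [u]. /zmojovufubipadito/ → zmojovufubipaditu.

zmojovufubipaditu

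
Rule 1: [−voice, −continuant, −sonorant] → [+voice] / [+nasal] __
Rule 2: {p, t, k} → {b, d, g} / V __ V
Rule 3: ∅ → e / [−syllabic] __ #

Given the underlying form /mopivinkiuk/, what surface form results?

mobivingiuke

Rule 1 (post-nasal voicing): /k/ is a voiceless stop immediately after the nasal /n/, so it voices to [g]. /mopivinkiuk/ → mopivingiuk.
Rule 2 (intervocalic voicing): /p/ is a voiceless stop between vowels /o/ and /i/, so it voices to [b]. /mopivingiuk/ → mobivingiuk.
Rule 3 (final e-epenthesis): the form ends in the consonant /k/, so [e] is inserted word-finally. /mobivingiuk/ → mobivingiuke.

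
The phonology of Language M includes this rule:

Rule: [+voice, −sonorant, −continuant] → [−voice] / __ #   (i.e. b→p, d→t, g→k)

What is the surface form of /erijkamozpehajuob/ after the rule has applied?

erijkamozpehajuop

/b/ is a voiced stop in word-final position, so it devoices to [p].
Surface form: [erijkamozpehajuop].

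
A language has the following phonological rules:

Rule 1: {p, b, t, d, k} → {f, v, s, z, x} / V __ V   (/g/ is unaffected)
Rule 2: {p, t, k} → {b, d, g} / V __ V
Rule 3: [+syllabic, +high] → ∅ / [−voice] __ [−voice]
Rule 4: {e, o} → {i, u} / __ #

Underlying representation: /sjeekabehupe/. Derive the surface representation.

Rule 1 (intervocalic spirantization): /k/ is a stop between vowels /e/ and /a/, so it spirantizes to the fricative [x]. /b/ is a stop between vowels /a/ and /e/, so it spirantizes to the fricative [v]. /p/ is a stop between vowels /u/ and /e/, so it spirantizes to the fricative [f]. /sjeekabehupe/ → sjeexavehufe.
Rule 2 (intervocalic voicing): no segment meets the environment; /sjeexavehufe/ is unchanged.
Rule 3 (high vowel syncope): /u/ is a high vowel flanked by voiceless consonants /h/ and /f/, so it deletes. /sjeexavehufe/ → sjeexavehfe.
Rule 4 (final vowel raising): /e/ is a mid vowel in word-final position, so it raises to [i]. /sjeexavehfe/ → sjeexavehfi.

sjeexavehfi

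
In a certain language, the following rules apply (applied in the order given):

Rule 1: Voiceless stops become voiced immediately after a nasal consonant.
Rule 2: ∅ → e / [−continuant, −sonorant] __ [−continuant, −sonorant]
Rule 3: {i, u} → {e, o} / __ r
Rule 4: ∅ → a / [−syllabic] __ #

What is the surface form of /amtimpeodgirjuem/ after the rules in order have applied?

amdimbeodegerjuema

Rule 1 (post-nasal voicing): /t/ is a voiceless stop immediately after the nasal /m/, so it voices to [d]. /p/ is a voiceless stop immediately after the nasal /m/, so it voices to [b]. /amtimpeodgirjuem/ → amdimbeodgirjuem.
Rule 2 (stop-cluster e-epenthesis): /d/ and /g/ form a stop–stop cluster, so [e] is inserted between them. /amdimbeodgirjuem/ → amdimbeodegirjuem.
Rule 3 (pre-rhotic lowering): /i/ is a high vowel immediately before /r/, so it lowers to [e]. /amdimbeodegirjuem/ → amdimbeodegerjuem.
Rule 4 (final a-epenthesis): the form ends in the consonant /m/, so [a] is inserted word-finally. /amdimbeodegerjuem/ → amdimbeodegerjuema.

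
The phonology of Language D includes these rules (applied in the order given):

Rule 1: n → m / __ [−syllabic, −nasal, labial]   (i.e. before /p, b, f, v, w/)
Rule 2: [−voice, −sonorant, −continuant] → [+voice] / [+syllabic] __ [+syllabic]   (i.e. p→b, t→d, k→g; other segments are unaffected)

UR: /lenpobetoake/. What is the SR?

Rule 1 (nasal place assimilation): /n/ precedes the labial consonant /p/, so it assimilates in place to [m]. /lenpobetoake/ → lempobetoake.
Rule 2 (intervocalic voicing): /t/ is a voiceless stop between vowels /e/ and /o/, so it voices to [d]. /k/ is a voiceless stop between vowels /a/ and /e/, so it voices to [g]. /lempobetoake/ → lempobedoage.

lempobedoage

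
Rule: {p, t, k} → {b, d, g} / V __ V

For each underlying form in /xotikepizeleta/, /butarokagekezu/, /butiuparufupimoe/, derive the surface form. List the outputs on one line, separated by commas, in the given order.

/xotikepizeleta/: /t/ is a voiceless stop between vowels /o/ and /i/, so it voices to [d]. /k/ is a voiceless stop between vowels /i/ and /e/, so it voices to [g]. /p/ is a voiceless stop between vowels /e/ and /i/, so it voices to [b]. /t/ is a voiceless stop between vowels /e/ and /a/, so it voices to [d]. → [xodigebizeleda].
/butarokagekezu/: /t/ is a voiceless stop between vowels /u/ and /a/, so it voices to [d]. /k/ is a voiceless stop between vowels /o/ and /a/, so it voices to [g]. /k/ is a voiceless stop between vowels /e/ and /e/, so it voices to [g]. → [budarogagegezu].
/butiuparufupimoe/: /t/ is a voiceless stop between vowels /u/ and /i/, so it voices to [d]. /p/ is a voiceless stop between vowels /u/ and /a/, so it voices to [b]. /p/ is a voiceless stop between vowels /u/ and /i/, so it voices to [b]. → [budiubarufubimoe].

xodigebizeleda, budarogagegezu, budiubarufubimoe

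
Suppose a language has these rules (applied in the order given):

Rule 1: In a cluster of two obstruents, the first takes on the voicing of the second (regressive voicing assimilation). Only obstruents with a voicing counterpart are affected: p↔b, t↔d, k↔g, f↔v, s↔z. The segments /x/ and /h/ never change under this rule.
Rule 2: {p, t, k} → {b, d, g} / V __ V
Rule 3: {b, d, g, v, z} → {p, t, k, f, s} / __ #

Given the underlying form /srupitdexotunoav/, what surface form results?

srubiddexodunoaf

Rule 1 (regressive voicing assimilation): /t/ precedes the voiced obstruent /d/, so it voices to [d] by assimilation. /srupitdexotunoav/ → srupiddexotunoav.
Rule 2 (intervocalic voicing): /p/ is a voiceless stop between vowels /u/ and /i/, so it voices to [b]. /t/ is a voiceless stop between vowels /o/ and /u/, so it voices to [d]. /srupiddexotunoav/ → srubiddexodunoav.
Rule 3 (final devoicing): /v/ is a voiced obstruent in word-final position, so it devoices to [f]. /srubiddexodunoav/ → srubiddexodunoaf.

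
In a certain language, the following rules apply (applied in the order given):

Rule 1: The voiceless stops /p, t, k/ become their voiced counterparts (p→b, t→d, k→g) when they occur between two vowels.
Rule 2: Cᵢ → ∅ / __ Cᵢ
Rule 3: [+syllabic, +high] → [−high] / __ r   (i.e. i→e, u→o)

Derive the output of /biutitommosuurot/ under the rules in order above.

Rule 1 (intervocalic voicing): /t/ is a voiceless stop between vowels /u/ and /i/, so it voices to [d]. /t/ is a voiceless stop between vowels /i/ and /o/, so it voices to [d]. /biutitommosuurot/ → biudidommosuurot.
Rule 2 (degemination): /mm/ is a geminate; the first /m/ deletes. /biudidommosuurot/ → biudidomosuurot.
Rule 3 (pre-rhotic lowering): /u/ is a high vowel immediately before /r/, so it lowers to [o]. /biudidomosuurot/ → biudidomosuorot.

biudidomosuorot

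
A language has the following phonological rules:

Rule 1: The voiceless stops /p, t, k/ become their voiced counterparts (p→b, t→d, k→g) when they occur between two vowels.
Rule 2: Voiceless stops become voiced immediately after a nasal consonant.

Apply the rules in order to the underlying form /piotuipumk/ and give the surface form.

pioduibumg

Rule 1 (intervocalic voicing): /t/ is a voiceless stop between vowels /o/ and /u/, so it voices to [d]. /p/ is a voiceless stop between vowels /i/ and /u/, so it voices to [b]. /piotuipumk/ → pioduibumk.
Rule 2 (post-nasal voicing): /k/ is a voiceless stop immediately after the nasal /m/, so it voices to [g]. /pioduibumk/ → pioduibumg.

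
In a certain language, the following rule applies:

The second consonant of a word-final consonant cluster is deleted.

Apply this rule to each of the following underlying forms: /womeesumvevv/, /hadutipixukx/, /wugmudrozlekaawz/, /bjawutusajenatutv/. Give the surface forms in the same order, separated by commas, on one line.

/womeesumvevv/: /v/ is the second consonant of a word-final cluster /vv/, so it deletes. → [womeesumvev].
/hadutipixukx/: /x/ is the second consonant of a word-final cluster /kx/, so it deletes. → [hadutipixuk].
/wugmudrozlekaawz/: /z/ is the second consonant of a word-final cluster /wz/, so it deletes. → [wugmudrozlekaaw].
/bjawutusajenatutv/: /v/ is the second consonant of a word-final cluster /tv/, so it deletes. → [bjawutusajenatut].

womeesumvev, hadutipixuk, wugmudrozlekaaw, bjawutusajenatut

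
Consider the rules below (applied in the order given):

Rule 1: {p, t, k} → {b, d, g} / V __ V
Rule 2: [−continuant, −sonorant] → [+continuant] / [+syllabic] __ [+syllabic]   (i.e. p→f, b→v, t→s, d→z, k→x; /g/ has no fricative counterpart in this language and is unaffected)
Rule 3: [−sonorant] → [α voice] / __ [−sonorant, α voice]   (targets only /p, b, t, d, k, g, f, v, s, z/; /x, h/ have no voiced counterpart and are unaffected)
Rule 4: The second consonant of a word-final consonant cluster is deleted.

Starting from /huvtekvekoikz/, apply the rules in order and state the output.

Rule 1 (intervocalic voicing): /k/ is a voiceless stop between vowels /e/ and /o/, so it voices to [g]. /huvtekvekoikz/ → huvtekvegoikz.
Rule 2 (intervocalic spirantization): no segment meets the environment; /huvtekvegoikz/ is unchanged.
Rule 3 (regressive voicing assimilation): /v/ precedes the voiceless obstruent /t/, so it devoices to [f] by assimilation. /k/ precedes the voiced obstruent /v/, so it voices to [g] by assimilation. /k/ precedes the voiced obstruent /z/, so it voices to [g] by assimilation. /huvtekvegoikz/ → huftegvegoigz.
Rule 4 (final cluster simplification): /z/ is the second consonant of a word-final cluster /gz/, so it deletes. /huftegvegoigz/ → huftegvegoig.

huftegvegoig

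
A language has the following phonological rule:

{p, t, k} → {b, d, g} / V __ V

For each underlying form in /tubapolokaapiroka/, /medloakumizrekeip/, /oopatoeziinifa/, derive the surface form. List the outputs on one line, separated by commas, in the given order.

/tubapolokaapiroka/: /p/ is a voiceless stop between vowels /a/ and /o/, so it voices to [b]. /k/ is a voiceless stop between vowels /o/ and /a/, so it voices to [g]. /p/ is a voiceless stop between vowels /a/ and /i/, so it voices to [b]. /k/ is a voiceless stop between vowels /o/ and /a/, so it voices to [g]. → [tubabologaabiroga].
/medloakumizrekeip/: /k/ is a voiceless stop between vowels /a/ and /u/, so it voices to [g]. /k/ is a voiceless stop between vowels /e/ and /e/, so it voices to [g]. → [medloagumizregeip].
/oopatoeziinifa/: /p/ is a voiceless stop between vowels /o/ and /a/, so it voices to [b]. /t/ is a voiceless stop between vowels /a/ and /o/, so it voices to [d]. → [oobadoeziinifa].

tubabologaabiroga, medloagumizregeip, oobadoeziinifa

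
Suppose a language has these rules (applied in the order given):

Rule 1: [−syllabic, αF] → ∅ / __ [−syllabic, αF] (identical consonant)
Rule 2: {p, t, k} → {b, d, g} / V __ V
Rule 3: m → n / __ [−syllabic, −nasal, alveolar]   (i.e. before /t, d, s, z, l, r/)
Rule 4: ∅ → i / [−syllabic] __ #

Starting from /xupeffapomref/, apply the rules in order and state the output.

Rule 1 (degemination): /ff/ is a geminate; the first /f/ deletes. /xupeffapomref/ → xupefapomref.
Rule 2 (intervocalic voicing): /p/ is a voiceless stop between vowels /u/ and /e/, so it voices to [b]. /p/ is a voiceless stop between vowels /a/ and /o/, so it voices to [b]. /xupefapomref/ → xubefabomref.
Rule 3 (nasal place assimilation): /m/ precedes the alveolar consonant /r/, so it assimilates in place to [n]. /xubefabomref/ → xubefabonref.
Rule 4 (final i-epenthesis): the form ends in the consonant /f/, so [i] is inserted word-finally. /xubefabonref/ → xubefabonrefi.

xubefabonrefi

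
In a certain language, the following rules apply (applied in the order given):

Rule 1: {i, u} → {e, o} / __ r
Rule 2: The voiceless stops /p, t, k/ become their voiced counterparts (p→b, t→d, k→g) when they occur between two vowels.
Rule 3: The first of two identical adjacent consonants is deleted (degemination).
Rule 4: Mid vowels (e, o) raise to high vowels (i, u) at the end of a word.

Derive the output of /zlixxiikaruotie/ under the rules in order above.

zlixiigaruodii

Rule 1 (pre-rhotic lowering): no segment meets the environment; /zlixxiikaruotie/ is unchanged.
Rule 2 (intervocalic voicing): /k/ is a voiceless stop between vowels /i/ and /a/, so it voices to [g]. /t/ is a voiceless stop between vowels /o/ and /i/, so it voices to [d]. /zlixxiikaruotie/ → zlixxiigaruodie.
Rule 3 (degemination): /xx/ is a geminate; the first /x/ deletes. /zlixxiigaruodie/ → zlixiigaruodie.
Rule 4 (final vowel raising): /e/ is a mid vowel in word-final position, so it raises to [i]. /zlixiigaruodie/ → zlixiigaruodii.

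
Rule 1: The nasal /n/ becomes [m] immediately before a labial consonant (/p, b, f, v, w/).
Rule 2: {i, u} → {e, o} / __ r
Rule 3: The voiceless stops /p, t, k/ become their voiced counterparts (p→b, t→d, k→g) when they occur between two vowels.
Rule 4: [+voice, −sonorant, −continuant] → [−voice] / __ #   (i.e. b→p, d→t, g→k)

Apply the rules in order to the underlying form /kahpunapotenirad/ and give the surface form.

Rule 1 (nasal place assimilation): no segment meets the environment; /kahpunapotenirad/ is unchanged.
Rule 2 (pre-rhotic lowering): /i/ is a high vowel immediately before /r/, so it lowers to [e]. /kahpunapotenirad/ → kahpunapotenerad.
Rule 3 (intervocalic voicing): /p/ is a voiceless stop between vowels /a/ and /o/, so it voices to [b]. /t/ is a voiceless stop between vowels /o/ and /e/, so it voices to [d]. /kahpunapotenerad/ → kahpunabodenerad.
Rule 4 (final devoicing): /d/ is a voiced stop in word-final position, so it devoices to [t]. /kahpunabodenerad/ → kahpunabodenerat.

kahpunabodenerat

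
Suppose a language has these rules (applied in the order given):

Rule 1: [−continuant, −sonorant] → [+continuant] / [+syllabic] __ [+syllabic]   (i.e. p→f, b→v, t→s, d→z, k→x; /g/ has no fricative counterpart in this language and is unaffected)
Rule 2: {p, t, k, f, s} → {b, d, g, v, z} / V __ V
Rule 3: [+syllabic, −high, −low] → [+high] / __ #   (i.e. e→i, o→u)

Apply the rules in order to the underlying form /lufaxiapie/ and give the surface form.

Rule 1 (intervocalic spirantization): /p/ is a stop between vowels /a/ and /i/, so it spirantizes to the fricative [f]. /lufaxiapie/ → lufaxiafie.
Rule 2 (intervocalic voicing): /f/ is a voiceless obstruent between vowels /u/ and /a/, so it voices to [v]. /f/ is a voiceless obstruent between vowels /a/ and /i/, so it voices to [v]. /lufaxiafie/ → luvaxiavie.
Rule 3 (final vowel raising): /e/ is a mid vowel in word-final position, so it raises to [i]. /luvaxiavie/ → luvaxiavii.

luvaxiavii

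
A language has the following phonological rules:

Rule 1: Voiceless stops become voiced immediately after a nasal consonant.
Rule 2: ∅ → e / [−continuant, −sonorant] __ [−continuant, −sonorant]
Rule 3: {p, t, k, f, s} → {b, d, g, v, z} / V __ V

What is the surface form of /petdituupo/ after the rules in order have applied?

pedediduubo

Rule 1 (post-nasal voicing): no segment meets the environment; /petdituupo/ is unchanged.
Rule 2 (stop-cluster e-epenthesis): /t/ and /d/ form a stop–stop cluster, so [e] is inserted between them. /petdituupo/ → petedituupo.
Rule 3 (intervocalic voicing): /t/ is a voiceless obstruent between vowels /e/ and /e/, so it voices to [d]. /t/ is a voiceless obstruent between vowels /i/ and /u/, so it voices to [d]. /p/ is a voiceless obstruent between vowels /u/ and /o/, so it voices to [b]. /petedituupo/ → pedediduubo.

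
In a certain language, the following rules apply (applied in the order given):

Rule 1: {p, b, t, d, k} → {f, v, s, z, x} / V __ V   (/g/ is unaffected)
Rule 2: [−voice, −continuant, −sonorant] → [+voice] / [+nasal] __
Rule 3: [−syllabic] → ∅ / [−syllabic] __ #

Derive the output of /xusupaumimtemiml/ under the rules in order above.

Rule 1 (intervocalic spirantization): /p/ is a stop between vowels /u/ and /a/, so it spirantizes to the fricative [f]. /xusupaumimtemiml/ → xusufaumimtemiml.
Rule 2 (post-nasal voicing): /t/ is a voiceless stop immediately after the nasal /m/, so it voices to [d]. /xusufaumimtemiml/ → xusufaumimdemiml.
Rule 3 (final cluster simplification): /l/ is the second consonant of a word-final cluster /ml/, so it deletes. /xusufaumimdemiml/ → xusufaumimdemim.

xusufaumimdemim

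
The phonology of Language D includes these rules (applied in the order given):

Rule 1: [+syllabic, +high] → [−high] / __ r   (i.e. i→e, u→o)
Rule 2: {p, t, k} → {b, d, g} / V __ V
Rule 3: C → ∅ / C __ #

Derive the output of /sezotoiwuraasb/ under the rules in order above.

sezodoiworaas

Rule 1 (pre-rhotic lowering): /u/ is a high vowel immediately before /r/, so it lowers to [o]. /sezotoiwuraasb/ → sezotoiworaasb.
Rule 2 (intervocalic voicing): /t/ is a voiceless stop between vowels /o/ and /o/, so it voices to [d]. /sezotoiworaasb/ → sezodoiworaasb.
Rule 3 (final cluster simplification): /b/ is the second consonant of a word-final cluster /sb/, so it deletes. /sezodoiworaasb/ → sezodoiworaas.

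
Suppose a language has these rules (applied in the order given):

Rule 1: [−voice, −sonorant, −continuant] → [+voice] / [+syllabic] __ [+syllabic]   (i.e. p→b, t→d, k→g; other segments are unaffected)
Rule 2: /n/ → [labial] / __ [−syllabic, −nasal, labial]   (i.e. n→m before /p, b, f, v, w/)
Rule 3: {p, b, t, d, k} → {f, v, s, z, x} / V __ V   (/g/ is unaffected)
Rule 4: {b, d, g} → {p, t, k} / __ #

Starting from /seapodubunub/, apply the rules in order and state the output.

Rule 1 (intervocalic voicing): /p/ is a voiceless stop between vowels /a/ and /o/, so it voices to [b]. /seapodubunub/ → seabodubunub.
Rule 2 (nasal place assimilation): no segment meets the environment; /seabodubunub/ is unchanged.
Rule 3 (intervocalic spirantization): /b/ is a stop between vowels /a/ and /o/, so it spirantizes to the fricative [v]. /d/ is a stop between vowels /o/ and /u/, so it spirantizes to the fricative [z]. /b/ is a stop between vowels /u/ and /u/, so it spirantizes to the fricative [v]. /seabodubunub/ → seavozuvunub.
Rule 4 (final devoicing): /b/ is a voiced stop in word-final position, so it devoices to [p]. /seavozuvunub/ → seavozuvunup.

seavozuvunup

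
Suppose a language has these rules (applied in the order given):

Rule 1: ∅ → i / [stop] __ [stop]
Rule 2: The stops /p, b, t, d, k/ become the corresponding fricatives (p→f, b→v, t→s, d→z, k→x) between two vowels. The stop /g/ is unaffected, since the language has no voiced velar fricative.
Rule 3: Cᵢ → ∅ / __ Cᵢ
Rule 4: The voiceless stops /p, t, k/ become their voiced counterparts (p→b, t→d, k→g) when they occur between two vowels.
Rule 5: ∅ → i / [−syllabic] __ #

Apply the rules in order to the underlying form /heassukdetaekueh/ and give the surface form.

Rule 1 (stop-cluster i-epenthesis): /k/ and /d/ form a stop–stop cluster, so [i] is inserted between them. /heassukdetaekueh/ → heassukidetaekueh.
Rule 2 (intervocalic spirantization): /k/ is a stop between vowels /u/ and /i/, so it spirantizes to the fricative [x]. /d/ is a stop between vowels /i/ and /e/, so it spirantizes to the fricative [z]. /t/ is a stop between vowels /e/ and /a/, so it spirantizes to the fricative [s]. /k/ is a stop between vowels /e/ and /u/, so it spirantizes to the fricative [x]. /heassukidetaekueh/ → heassuxizesaexueh.
Rule 3 (degemination): /ss/ is a geminate; the first /s/ deletes. /heassuxizesaexueh/ → heasuxizesaexueh.
Rule 4 (intervocalic voicing): no segment meets the environment; /heasuxizesaexueh/ is unchanged.
Rule 5 (final i-epenthesis): the form ends in the consonant /h/, so [i] is inserted word-finally. /heasuxizesaexueh/ → heasuxizesaexuehi.

heasuxizesaexuehi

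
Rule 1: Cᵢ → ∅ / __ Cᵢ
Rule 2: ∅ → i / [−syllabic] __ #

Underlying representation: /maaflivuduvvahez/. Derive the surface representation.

maaflivuduvahezi

Rule 1 (degemination): /vv/ is a geminate; the first /v/ deletes. /maaflivuduvvahez/ → maaflivuduvahez.
Rule 2 (final i-epenthesis): the form ends in the consonant /z/, so [i] is inserted word-finally. /maaflivuduvahez/ → maaflivuduvahezi.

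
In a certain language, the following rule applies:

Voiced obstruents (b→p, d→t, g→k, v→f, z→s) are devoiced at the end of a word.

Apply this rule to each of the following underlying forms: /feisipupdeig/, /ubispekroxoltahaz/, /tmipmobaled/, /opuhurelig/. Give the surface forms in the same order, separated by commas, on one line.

/feisipupdeig/: /g/ is a voiced obstruent in word-final position, so it devoices to [k]. → [feisipupdeik].
/ubispekroxoltahaz/: /z/ is a voiced obstruent in word-final position, so it devoices to [s]. → [ubispekroxoltahas].
/tmipmobaled/: /d/ is a voiced obstruent in word-final position, so it devoices to [t]. → [tmipmobalet].
/opuhurelig/: /g/ is a voiced obstruent in word-final position, so it devoices to [k]. → [opuhurelik].

feisipupdeik, ubispekroxoltahas, tmipmobalet, opuhurelik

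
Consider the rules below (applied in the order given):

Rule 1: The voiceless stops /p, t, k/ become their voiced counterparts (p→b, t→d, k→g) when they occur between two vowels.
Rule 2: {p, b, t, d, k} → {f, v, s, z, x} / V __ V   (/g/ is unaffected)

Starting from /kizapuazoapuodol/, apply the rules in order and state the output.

Rule 1 (intervocalic voicing): /p/ is a voiceless stop between vowels /a/ and /u/, so it voices to [b]. /p/ is a voiceless stop between vowels /a/ and /u/, so it voices to [b]. /kizapuazoapuodol/ → kizabuazoabuodol.
Rule 2 (intervocalic spirantization): /b/ is a stop between vowels /a/ and /u/, so it spirantizes to the fricative [v]. /b/ is a stop between vowels /a/ and /u/, so it spirantizes to the fricative [v]. /d/ is a stop between vowels /o/ and /o/, so it spirantizes to the fricative [z]. /kizabuazoabuodol/ → kizavuazoavuozol.

kizavuazoavuozol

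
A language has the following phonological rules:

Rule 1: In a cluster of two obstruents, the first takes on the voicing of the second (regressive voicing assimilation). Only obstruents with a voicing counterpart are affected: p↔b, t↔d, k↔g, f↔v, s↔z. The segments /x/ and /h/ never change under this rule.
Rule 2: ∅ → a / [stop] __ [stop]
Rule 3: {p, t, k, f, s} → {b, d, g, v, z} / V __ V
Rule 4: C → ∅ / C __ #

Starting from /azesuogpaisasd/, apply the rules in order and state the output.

Rule 1 (regressive voicing assimilation): /g/ precedes the voiceless obstruent /p/, so it devoices to [k] by assimilation. /s/ precedes the voiced obstruent /d/, so it voices to [z] by assimilation. /azesuogpaisasd/ → azesuokpaisazd.
Rule 2 (stop-cluster a-epenthesis): /k/ and /p/ form a stop–stop cluster, so [a] is inserted between them. /azesuokpaisazd/ → azesuokapaisazd.
Rule 3 (intervocalic voicing): /s/ is a voiceless obstruent between vowels /e/ and /u/, so it voices to [z]. /k/ is a voiceless obstruent between vowels /o/ and /a/, so it voices to [g]. /p/ is a voiceless obstruent between vowels /a/ and /a/, so it voices to [b]. /s/ is a voiceless obstruent between vowels /i/ and /a/, so it voices to [z]. /azesuokapaisazd/ → azezuogabaizazd.
Rule 4 (final cluster simplification): /d/ is the second consonant of a word-final cluster /zd/, so it deletes. /azezuogabaizazd/ → azezuogabaizaz.

azezuogabaizaz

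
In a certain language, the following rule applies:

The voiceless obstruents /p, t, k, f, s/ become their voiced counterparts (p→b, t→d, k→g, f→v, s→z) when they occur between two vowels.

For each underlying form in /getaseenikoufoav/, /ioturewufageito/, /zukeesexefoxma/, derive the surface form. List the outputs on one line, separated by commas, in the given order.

/getaseenikoufoav/: /t/ is a voiceless obstruent between vowels /e/ and /a/, so it voices to [d]. /s/ is a voiceless obstruent between vowels /a/ and /e/, so it voices to [z]. /k/ is a voiceless obstruent between vowels /i/ and /o/, so it voices to [g]. /f/ is a voiceless obstruent between vowels /u/ and /o/, so it voices to [v]. → [gedazeenigouvoav].
/ioturewufageito/: /t/ is a voiceless obstruent between vowels /o/ and /u/, so it voices to [d]. /f/ is a voiceless obstruent between vowels /u/ and /a/, so it voices to [v]. /t/ is a voiceless obstruent between vowels /i/ and /o/, so it voices to [d]. → [iodurewuvageido].
/zukeesexefoxma/: /k/ is a voiceless obstruent between vowels /u/ and /e/, so it voices to [g]. /s/ is a voiceless obstruent between vowels /e/ and /e/, so it voices to [z]. /f/ is a voiceless obstruent between vowels /e/ and /o/, so it voices to [v]. → [zugeezexevoxma].

gedazeenigouvoav, iodurewuvageido, zugeezexevoxma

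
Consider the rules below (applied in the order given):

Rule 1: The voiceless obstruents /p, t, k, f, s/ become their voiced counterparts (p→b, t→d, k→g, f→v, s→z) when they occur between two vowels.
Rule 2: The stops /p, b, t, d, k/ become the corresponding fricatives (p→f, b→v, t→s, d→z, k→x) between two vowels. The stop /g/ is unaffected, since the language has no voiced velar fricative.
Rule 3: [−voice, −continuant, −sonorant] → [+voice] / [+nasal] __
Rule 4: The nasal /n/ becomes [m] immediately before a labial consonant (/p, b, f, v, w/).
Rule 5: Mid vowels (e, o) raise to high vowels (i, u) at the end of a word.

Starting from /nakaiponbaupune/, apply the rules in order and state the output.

nagaivombauvuni

Rule 1 (intervocalic voicing): /k/ is a voiceless obstruent between vowels /a/ and /a/, so it voices to [g]. /p/ is a voiceless obstruent between vowels /i/ and /o/, so it voices to [b]. /p/ is a voiceless obstruent between vowels /u/ and /u/, so it voices to [b]. /nakaiponbaupune/ → nagaibonbaubune.
Rule 2 (intervocalic spirantization): /b/ is a stop between vowels /i/ and /o/, so it spirantizes to the fricative [v]. /b/ is a stop between vowels /u/ and /u/, so it spirantizes to the fricative [v]. /nagaibonbaubune/ → nagaivonbauvune.
Rule 3 (post-nasal voicing): no segment meets the environment; /nagaivonbauvune/ is unchanged.
Rule 4 (nasal place assimilation): /n/ precedes the labial consonant /b/, so it assimilates in place to [m]. /nagaivonbauvune/ → nagaivombauvune.
Rule 5 (final vowel raising): /e/ is a mid vowel in word-final position, so it raises to [i]. /nagaivombauvune/ → nagaivombauvuni.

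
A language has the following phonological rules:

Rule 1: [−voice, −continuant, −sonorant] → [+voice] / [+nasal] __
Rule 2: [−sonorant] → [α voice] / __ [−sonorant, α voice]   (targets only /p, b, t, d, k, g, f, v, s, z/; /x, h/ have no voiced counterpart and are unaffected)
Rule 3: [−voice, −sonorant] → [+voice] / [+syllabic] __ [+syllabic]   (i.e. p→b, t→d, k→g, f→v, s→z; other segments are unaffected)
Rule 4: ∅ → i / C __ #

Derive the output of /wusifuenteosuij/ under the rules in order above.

Rule 1 (post-nasal voicing): /t/ is a voiceless stop immediately after the nasal /n/, so it voices to [d]. /wusifuenteosuij/ → wusifuendeosuij.
Rule 2 (regressive voicing assimilation): no segment meets the environment; /wusifuendeosuij/ is unchanged.
Rule 3 (intervocalic voicing): /s/ is a voiceless obstruent between vowels /u/ and /i/, so it voices to [z]. /f/ is a voiceless obstruent between vowels /i/ and /u/, so it voices to [v]. /s/ is a voiceless obstruent between vowels /o/ and /u/, so it voices to [z]. /wusifuendeosuij/ → wuzivuendeozuij.
Rule 4 (final i-epenthesis): the form ends in the consonant /j/, so [i] is inserted word-finally. /wuzivuendeozuij/ → wuzivuendeozuiji.

wuzivuendeozuiji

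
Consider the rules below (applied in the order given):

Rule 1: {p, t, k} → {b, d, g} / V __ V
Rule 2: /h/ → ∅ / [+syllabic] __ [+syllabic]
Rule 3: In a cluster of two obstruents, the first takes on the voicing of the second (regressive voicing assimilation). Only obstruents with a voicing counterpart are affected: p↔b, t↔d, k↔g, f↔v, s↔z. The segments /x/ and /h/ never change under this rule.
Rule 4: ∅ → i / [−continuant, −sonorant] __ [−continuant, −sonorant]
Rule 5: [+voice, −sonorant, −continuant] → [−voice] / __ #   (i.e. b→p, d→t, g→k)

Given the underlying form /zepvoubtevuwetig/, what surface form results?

Rule 1 (intervocalic voicing): /t/ is a voiceless stop between vowels /e/ and /i/, so it voices to [d]. /zepvoubtevuwetig/ → zepvoubtevuwedig.
Rule 2 (intervocalic h-deletion): no segment meets the environment; /zepvoubtevuwedig/ is unchanged.
Rule 3 (regressive voicing assimilation): /p/ precedes the voiced obstruent /v/, so it voices to [b] by assimilation. /b/ precedes the voiceless obstruent /t/, so it devoices to [p] by assimilation. /zepvoubtevuwedig/ → zebvouptevuwedig.
Rule 4 (stop-cluster i-epenthesis): /p/ and /t/ form a stop–stop cluster, so [i] is inserted between them. /zebvouptevuwedig/ → zebvoupitevuwedig.
Rule 5 (final devoicing): /g/ is a voiced stop in word-final position, so it devoices to [k]. /zebvoupitevuwedig/ → zebvoupitevuwedik.

zebvoupitevuwedik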